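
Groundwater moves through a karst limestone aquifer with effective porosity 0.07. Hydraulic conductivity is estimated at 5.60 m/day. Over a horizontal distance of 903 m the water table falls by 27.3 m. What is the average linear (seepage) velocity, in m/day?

2.42

Hydraulic gradient i = Δh / L = 27.3 / 903 = 0.03023.
Darcy flux q = K · i = 5.600 × 0.03023 = 0.1693 m/day.
Seepage velocity v = q / n_e = 0.1693 / 0.07 = 2.419 m/day.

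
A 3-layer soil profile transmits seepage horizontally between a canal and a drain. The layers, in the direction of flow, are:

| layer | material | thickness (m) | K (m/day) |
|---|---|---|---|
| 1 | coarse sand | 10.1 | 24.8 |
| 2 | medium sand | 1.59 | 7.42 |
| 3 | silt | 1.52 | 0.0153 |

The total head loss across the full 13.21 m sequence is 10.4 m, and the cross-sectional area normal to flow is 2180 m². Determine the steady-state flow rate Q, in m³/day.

Flow is perpendicular to layering, so the layers act in series and the equivalent K is the thickness-weighted harmonic mean.
Total thickness L = 10.1 + 1.59 + 1.52 = 13.21 m.
Σ(b_i/K_i) = 10.1/24.8 + 1.59/7.42 + 1.52/0.0153 = 99.97 d.
K_eq = L / Σ(b_i/K_i) = 13.21 / 99.97 = 0.1321 m/day.
Q = K_eq · A · (Δh/L) = 0.1321 × 2180 × (10.4/13.21) = 226.8 m³/day.

227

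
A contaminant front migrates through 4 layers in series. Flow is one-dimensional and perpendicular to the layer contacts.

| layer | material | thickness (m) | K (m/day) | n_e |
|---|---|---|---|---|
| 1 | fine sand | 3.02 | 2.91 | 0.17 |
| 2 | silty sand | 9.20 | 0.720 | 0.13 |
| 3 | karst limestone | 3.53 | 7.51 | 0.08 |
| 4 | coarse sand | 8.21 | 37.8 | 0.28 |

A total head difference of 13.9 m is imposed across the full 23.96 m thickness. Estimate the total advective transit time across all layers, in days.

With flow normal to the layers, continuity requires the same specific discharge q through every layer.
Σ(b_i/K_i) = 3.02/2.91 + 9.20/0.720 + 3.53/7.51 + 8.21/37.8 = 14.50 d.
q = Δh / Σ(b_i/K_i) = 13.9 / 14.50 = 0.9584 m/day.
In each layer the seepage velocity is v_i = q/n_i, so the layer transit time is t_i = b_i·n_i / q:
  layer 1 (fine sand): t_1 = 3.02 × 0.17 / 0.9584 = 0.5357 d
  layer 2 (silty sand): t_2 = 9.20 × 0.13 / 0.9584 = 1.248 d
  layer 3 (karst limestone): t_3 = 3.53 × 0.08 / 0.9584 = 0.2946 d
  layer 4 (coarse sand): t_4 = 8.21 × 0.28 / 0.9584 = 2.398 d
Total t = Σ t_i = 4.477 days.

4.48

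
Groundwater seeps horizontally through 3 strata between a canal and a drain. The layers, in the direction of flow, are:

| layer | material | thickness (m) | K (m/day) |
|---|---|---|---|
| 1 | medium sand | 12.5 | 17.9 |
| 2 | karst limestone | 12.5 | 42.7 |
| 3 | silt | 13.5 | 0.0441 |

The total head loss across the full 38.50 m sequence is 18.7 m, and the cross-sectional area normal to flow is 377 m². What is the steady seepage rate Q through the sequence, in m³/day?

Flow is perpendicular to layering, so the layers act in series and the equivalent K is the thickness-weighted harmonic mean.
Total thickness L = 12.5 + 12.5 + 13.5 = 38.50 m.
Σ(b_i/K_i) = 12.5/17.9 + 12.5/42.7 + 13.5/0.0441 = 307.1 d.
K_eq = L / Σ(b_i/K_i) = 38.50 / 307.1 = 0.1254 m/day.
Q = K_eq · A · (Δh/L) = 0.1254 × 377 × (18.7/38.50) = 22.96 m³/day.

23.0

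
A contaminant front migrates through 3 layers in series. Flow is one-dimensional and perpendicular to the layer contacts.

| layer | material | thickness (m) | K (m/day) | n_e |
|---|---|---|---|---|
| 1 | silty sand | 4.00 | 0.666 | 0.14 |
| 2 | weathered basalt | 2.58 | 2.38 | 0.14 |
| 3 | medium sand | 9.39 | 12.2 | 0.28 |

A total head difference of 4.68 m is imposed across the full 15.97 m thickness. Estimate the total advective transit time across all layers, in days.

5.96

With flow normal to the layers, continuity requires the same specific discharge q through every layer.
Σ(b_i/K_i) = 4.00/0.666 + 2.58/2.38 + 9.39/12.2 = 7.860 d.
q = Δh / Σ(b_i/K_i) = 4.68 / 7.860 = 0.5954 m/day.
In each layer the seepage velocity is v_i = q/n_i, so the layer transit time is t_i = b_i·n_i / q:
  layer 1 (silty sand): t_1 = 4.00 × 0.14 / 0.5954 = 0.9405 d
  layer 2 (weathered basalt): t_2 = 2.58 × 0.14 / 0.5954 = 0.6066 d
  layer 3 (medium sand): t_3 = 9.39 × 0.28 / 0.5954 = 4.416 d
Total t = Σ t_i = 5.963 days.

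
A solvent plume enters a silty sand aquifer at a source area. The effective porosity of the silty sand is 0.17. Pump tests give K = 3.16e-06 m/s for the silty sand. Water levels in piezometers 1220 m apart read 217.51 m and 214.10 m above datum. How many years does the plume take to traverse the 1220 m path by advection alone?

Convert K: 3.16e-06 m/s × 86400 = 0.2730 m/day.
Hydraulic gradient i = (217.51 − 214.10) / 1220 = 3.41 / 1220 = 0.002795.
Darcy flux q = K · i = 0.2730 × 0.002795 = 0.0007631 m/day.
Seepage velocity v = q / n_e = 0.0007631 / 0.17 = 0.004489 m/day.
Travel time t = L / v = 1220 / 0.004489 = 2.718e+05 days = 744.1 years.

744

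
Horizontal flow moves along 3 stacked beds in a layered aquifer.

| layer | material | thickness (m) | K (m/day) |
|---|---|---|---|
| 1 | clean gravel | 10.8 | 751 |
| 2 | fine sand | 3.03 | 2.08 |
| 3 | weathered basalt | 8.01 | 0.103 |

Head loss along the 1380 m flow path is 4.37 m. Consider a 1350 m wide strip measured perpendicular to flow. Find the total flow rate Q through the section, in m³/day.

34700

Flow is parallel to layering, so each bed carries its own Darcy discharge and the transmissivities add.
Σ(K_i·b_i) = 751×10.8 + 2.08×3.03 + 0.103×8.01 = 8118 m²/day.
Hydraulic gradient i = Δh / L = 4.37 / 1380 = 0.003167.
Q = Σ(K_i·b_i) · W · i = 8118 × 1350 × 0.003167 = 34704 m³/day.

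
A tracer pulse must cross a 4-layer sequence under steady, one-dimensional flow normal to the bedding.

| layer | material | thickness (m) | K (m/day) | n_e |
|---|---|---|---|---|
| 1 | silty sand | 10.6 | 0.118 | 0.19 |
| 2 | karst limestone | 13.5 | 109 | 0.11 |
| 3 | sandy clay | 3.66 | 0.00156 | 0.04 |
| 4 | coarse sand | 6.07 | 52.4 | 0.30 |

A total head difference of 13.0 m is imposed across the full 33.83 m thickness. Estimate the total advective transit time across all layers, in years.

2.80

With flow normal to the layers, continuity requires the same specific discharge q through every layer.
Σ(b_i/K_i) = 10.6/0.118 + 13.5/109 + 3.66/0.00156 + 6.07/52.4 = 2436 d.
q = Δh / Σ(b_i/K_i) = 13.0 / 2436 = 0.005336 m/day.
In each layer the seepage velocity is v_i = q/n_i, so the layer transit time is t_i = b_i·n_i / q:
  layer 1 (silty sand): t_1 = 10.6 × 0.19 / 0.005336 = 377.4 d
  layer 2 (karst limestone): t_2 = 13.5 × 0.11 / 0.005336 = 278.3 d
  layer 3 (sandy clay): t_3 = 3.66 × 0.04 / 0.005336 = 27.44 d
  layer 4 (coarse sand): t_4 = 6.07 × 0.30 / 0.005336 = 341.3 d
Total t = Σ t_i = 1024 days = 2.805 years.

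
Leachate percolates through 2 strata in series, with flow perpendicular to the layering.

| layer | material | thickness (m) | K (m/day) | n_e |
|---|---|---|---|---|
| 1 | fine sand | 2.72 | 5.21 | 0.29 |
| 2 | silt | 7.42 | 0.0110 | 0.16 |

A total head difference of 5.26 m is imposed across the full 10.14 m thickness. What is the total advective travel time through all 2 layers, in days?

254

With flow normal to the layers, continuity requires the same specific discharge q through every layer.
Σ(b_i/K_i) = 2.72/5.21 + 7.42/0.0110 = 675.1 d.
q = Δh / Σ(b_i/K_i) = 5.26 / 675.1 = 0.007792 m/day.
In each layer the seepage velocity is v_i = q/n_i, so the layer transit time is t_i = b_i·n_i / q:
  layer 1 (fine sand): t_1 = 2.72 × 0.29 / 0.007792 = 101.2 d
  layer 2 (silt): t_2 = 7.42 × 0.16 / 0.007792 = 152.4 d
Total t = Σ t_i = 253.6 days.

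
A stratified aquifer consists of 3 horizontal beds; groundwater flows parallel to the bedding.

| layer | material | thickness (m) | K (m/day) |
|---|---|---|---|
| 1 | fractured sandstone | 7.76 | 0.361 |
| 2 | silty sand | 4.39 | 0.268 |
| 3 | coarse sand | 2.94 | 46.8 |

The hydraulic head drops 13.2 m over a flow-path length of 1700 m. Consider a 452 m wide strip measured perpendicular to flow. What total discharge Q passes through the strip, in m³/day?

497

Flow is parallel to layering, so each bed carries its own Darcy discharge and the transmissivities add.
Σ(K_i·b_i) = 0.361×7.76 + 0.268×4.39 + 46.8×2.94 = 141.6 m²/day.
Hydraulic gradient i = Δh / L = 13.2 / 1700 = 0.007765.
Q = Σ(K_i·b_i) · W · i = 141.6 × 452 × 0.007765 = 496.9 m³/day.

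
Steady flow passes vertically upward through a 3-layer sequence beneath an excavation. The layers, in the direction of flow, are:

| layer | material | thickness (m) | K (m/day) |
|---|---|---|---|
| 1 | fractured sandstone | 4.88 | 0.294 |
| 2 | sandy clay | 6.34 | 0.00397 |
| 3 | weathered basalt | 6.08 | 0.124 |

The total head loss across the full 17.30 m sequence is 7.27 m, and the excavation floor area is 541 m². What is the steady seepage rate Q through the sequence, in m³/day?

Flow is perpendicular to layering, so the layers act in series and the equivalent K is the thickness-weighted harmonic mean.
Total thickness L = 4.88 + 6.34 + 6.08 = 17.30 m.
Σ(b_i/K_i) = 4.88/0.294 + 6.34/0.00397 + 6.08/0.124 = 1663 d.
K_eq = L / Σ(b_i/K_i) = 17.30 / 1663 = 0.01041 m/day.
Q = K_eq · A · (Δh/L) = 0.01041 × 541 × (7.27/17.30) = 2.366 m³/day.

2.37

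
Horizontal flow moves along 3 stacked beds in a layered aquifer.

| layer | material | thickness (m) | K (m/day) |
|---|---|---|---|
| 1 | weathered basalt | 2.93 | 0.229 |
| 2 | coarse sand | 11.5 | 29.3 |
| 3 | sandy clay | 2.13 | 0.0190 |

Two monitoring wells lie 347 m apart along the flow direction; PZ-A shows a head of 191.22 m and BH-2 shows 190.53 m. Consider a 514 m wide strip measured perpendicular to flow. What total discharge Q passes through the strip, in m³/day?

Flow is parallel to layering, so each bed carries its own Darcy discharge and the transmissivities add.
Σ(K_i·b_i) = 0.229×2.93 + 29.3×11.5 + 0.0190×2.13 = 337.7 m²/day.
Hydraulic gradient i = (191.22 − 190.53) / 347 = 0.69 / 347 = 0.001988.
Q = Σ(K_i·b_i) · W · i = 337.7 × 514 × 0.001988 = 345.1 m³/day.

345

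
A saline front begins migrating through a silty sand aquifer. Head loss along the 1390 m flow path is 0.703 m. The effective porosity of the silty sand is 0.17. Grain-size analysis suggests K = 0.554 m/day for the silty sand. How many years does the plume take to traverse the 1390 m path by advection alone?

Hydraulic gradient i = Δh / L = 0.703 / 1390 = 0.0005058.
Darcy flux q = K · i = 0.5540 × 0.0005058 = 0.0002802 m/day.
Seepage velocity v = q / n_e = 0.0002802 / 0.17 = 0.001648 m/day.
Travel time t = L / v = 1390 / 0.001648 = 8.434e+05 days = 2309 years.

2310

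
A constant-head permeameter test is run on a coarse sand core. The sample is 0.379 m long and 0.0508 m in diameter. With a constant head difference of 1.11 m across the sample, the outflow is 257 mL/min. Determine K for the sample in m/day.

62.3

Cross-sectional area A = π·(d/2)² = π × (0.0508/2)² = 0.002027 m².
Convert discharge: 257 mL/min = 4.283e-06 m³/s.
Darcy's law rearranged: K = Q·L / (A·Δh) = 4.283e-06 × 0.379 / (0.002027 × 1.11) = 0.0007216 m/s = 62.34 m/day.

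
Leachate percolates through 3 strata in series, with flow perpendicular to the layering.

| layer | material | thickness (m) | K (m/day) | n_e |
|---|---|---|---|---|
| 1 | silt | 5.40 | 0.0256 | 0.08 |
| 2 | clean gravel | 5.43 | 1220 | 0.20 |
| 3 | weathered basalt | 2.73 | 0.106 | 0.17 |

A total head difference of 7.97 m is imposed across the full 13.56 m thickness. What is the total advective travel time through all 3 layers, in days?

58.9

With flow normal to the layers, continuity requires the same specific discharge q through every layer.
Σ(b_i/K_i) = 5.40/0.0256 + 5.43/1220 + 2.73/0.106 = 236.7 d.
q = Δh / Σ(b_i/K_i) = 7.97 / 236.7 = 0.03367 m/day.
In each layer the seepage velocity is v_i = q/n_i, so the layer transit time is t_i = b_i·n_i / q:
  layer 1 (silt): t_1 = 5.40 × 0.08 / 0.03367 = 12.83 d
  layer 2 (clean gravel): t_2 = 5.43 × 0.20 / 0.03367 = 32.25 d
  layer 3 (weathered basalt): t_3 = 2.73 × 0.17 / 0.03367 = 13.78 d
Total t = Σ t_i = 58.87 days.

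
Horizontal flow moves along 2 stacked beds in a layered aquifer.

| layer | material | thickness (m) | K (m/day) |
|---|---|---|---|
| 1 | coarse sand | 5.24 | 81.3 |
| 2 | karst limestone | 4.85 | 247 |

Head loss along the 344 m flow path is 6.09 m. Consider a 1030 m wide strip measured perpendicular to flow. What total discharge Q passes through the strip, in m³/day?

29600

Flow is parallel to layering, so each bed carries its own Darcy discharge and the transmissivities add.
Σ(K_i·b_i) = 81.3×5.24 + 247×4.85 = 1624 m²/day.
Hydraulic gradient i = Δh / L = 6.09 / 344 = 0.01770.
Q = Σ(K_i·b_i) · W · i = 1624 × 1030 × 0.01770 = 29612 m³/day.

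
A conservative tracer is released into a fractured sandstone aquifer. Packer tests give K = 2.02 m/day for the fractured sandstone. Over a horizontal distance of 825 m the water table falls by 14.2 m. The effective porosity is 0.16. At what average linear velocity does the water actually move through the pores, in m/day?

0.217

Hydraulic gradient i = Δh / L = 14.2 / 825 = 0.01721.
Darcy flux q = K · i = 2.020 × 0.01721 = 0.03477 m/day.
Seepage velocity v = q / n_e = 0.03477 / 0.16 = 0.2173 m/day.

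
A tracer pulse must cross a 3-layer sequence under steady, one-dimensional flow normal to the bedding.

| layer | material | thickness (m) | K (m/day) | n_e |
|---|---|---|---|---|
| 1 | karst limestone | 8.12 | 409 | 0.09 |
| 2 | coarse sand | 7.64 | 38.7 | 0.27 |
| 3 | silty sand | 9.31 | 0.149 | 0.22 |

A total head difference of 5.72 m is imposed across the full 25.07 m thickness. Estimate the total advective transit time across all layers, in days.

53.1

With flow normal to the layers, continuity requires the same specific discharge q through every layer.
Σ(b_i/K_i) = 8.12/409 + 7.64/38.7 + 9.31/0.149 = 62.70 d.
q = Δh / Σ(b_i/K_i) = 5.72 / 62.70 = 0.09123 m/day.
In each layer the seepage velocity is v_i = q/n_i, so the layer transit time is t_i = b_i·n_i / q:
  layer 1 (karst limestone): t_1 = 8.12 × 0.09 / 0.09123 = 8.011 d
  layer 2 (coarse sand): t_2 = 7.64 × 0.27 / 0.09123 = 22.61 d
  layer 3 (silty sand): t_3 = 9.31 × 0.22 / 0.09123 = 22.45 d
Total t = Σ t_i = 53.07 days.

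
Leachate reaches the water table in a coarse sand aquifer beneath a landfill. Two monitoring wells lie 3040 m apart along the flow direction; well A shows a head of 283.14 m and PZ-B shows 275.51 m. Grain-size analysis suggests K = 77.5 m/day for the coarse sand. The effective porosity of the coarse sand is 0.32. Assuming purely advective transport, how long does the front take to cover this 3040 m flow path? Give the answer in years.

13.7

Hydraulic gradient i = (283.14 − 275.51) / 3040 = 7.63 / 3040 = 0.002510.
Darcy flux q = K · i = 77.50 × 0.002510 = 0.1945 m/day.
Seepage velocity v = q / n_e = 0.1945 / 0.32 = 0.6079 m/day.
Travel time t = L / v = 3040 / 0.6079 = 5001 days = 13.69 years.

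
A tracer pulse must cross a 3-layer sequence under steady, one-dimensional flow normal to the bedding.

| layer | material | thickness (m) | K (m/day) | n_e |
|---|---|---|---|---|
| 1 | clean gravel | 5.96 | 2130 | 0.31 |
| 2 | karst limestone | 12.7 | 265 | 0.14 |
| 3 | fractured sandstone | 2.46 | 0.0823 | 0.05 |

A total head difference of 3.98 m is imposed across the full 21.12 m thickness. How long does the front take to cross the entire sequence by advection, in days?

28.2

With flow normal to the layers, continuity requires the same specific discharge q through every layer.
Σ(b_i/K_i) = 5.96/2130 + 12.7/265 + 2.46/0.0823 = 29.94 d.
q = Δh / Σ(b_i/K_i) = 3.98 / 29.94 = 0.1329 m/day.
In each layer the seepage velocity is v_i = q/n_i, so the layer transit time is t_i = b_i·n_i / q:
  layer 1 (clean gravel): t_1 = 5.96 × 0.31 / 0.1329 = 13.90 d
  layer 2 (karst limestone): t_2 = 12.7 × 0.14 / 0.1329 = 13.38 d
  layer 3 (fractured sandstone): t_3 = 2.46 × 0.05 / 0.1329 = 0.9253 d
Total t = Σ t_i = 28.20 days.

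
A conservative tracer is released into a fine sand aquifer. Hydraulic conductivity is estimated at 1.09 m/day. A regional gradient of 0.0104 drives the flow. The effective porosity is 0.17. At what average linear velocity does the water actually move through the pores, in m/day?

0.0667

Hydraulic gradient i = 0.0104.
Darcy flux q = K · i = 1.090 × 0.01040 = 0.01134 m/day.
Seepage velocity v = q / n_e = 0.01134 / 0.17 = 0.06668 m/day.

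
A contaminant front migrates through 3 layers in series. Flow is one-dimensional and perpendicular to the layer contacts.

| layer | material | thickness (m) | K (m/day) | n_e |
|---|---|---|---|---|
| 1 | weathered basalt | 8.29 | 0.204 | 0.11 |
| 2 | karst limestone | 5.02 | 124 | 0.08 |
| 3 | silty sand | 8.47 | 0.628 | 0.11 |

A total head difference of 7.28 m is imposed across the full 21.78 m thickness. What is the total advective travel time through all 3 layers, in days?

With flow normal to the layers, continuity requires the same specific discharge q through every layer.
Σ(b_i/K_i) = 8.29/0.204 + 5.02/124 + 8.47/0.628 = 54.16 d.
q = Δh / Σ(b_i/K_i) = 7.28 / 54.16 = 0.1344 m/day.
In each layer the seepage velocity is v_i = q/n_i, so the layer transit time is t_i = b_i·n_i / q:
  layer 1 (weathered basalt): t_1 = 8.29 × 0.11 / 0.1344 = 6.785 d
  layer 2 (karst limestone): t_2 = 5.02 × 0.08 / 0.1344 = 2.988 d
  layer 3 (silty sand): t_3 = 8.47 × 0.11 / 0.1344 = 6.932 d
Total t = Σ t_i = 16.70 days.

16.7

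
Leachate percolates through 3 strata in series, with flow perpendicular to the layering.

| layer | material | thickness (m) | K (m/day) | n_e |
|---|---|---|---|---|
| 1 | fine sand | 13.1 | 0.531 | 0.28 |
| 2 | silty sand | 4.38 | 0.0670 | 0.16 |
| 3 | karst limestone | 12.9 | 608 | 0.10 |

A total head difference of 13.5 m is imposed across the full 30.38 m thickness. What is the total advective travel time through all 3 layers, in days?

With flow normal to the layers, continuity requires the same specific discharge q through every layer.
Σ(b_i/K_i) = 13.1/0.531 + 4.38/0.0670 + 12.9/608 = 90.06 d.
q = Δh / Σ(b_i/K_i) = 13.5 / 90.06 = 0.1499 m/day.
In each layer the seepage velocity is v_i = q/n_i, so the layer transit time is t_i = b_i·n_i / q:
  layer 1 (fine sand): t_1 = 13.1 × 0.28 / 0.1499 = 24.47 d
  layer 2 (silty sand): t_2 = 4.38 × 0.16 / 0.1499 = 4.675 d
  layer 3 (karst limestone): t_3 = 12.9 × 0.10 / 0.1499 = 8.606 d
Total t = Σ t_i = 37.75 days.

37.8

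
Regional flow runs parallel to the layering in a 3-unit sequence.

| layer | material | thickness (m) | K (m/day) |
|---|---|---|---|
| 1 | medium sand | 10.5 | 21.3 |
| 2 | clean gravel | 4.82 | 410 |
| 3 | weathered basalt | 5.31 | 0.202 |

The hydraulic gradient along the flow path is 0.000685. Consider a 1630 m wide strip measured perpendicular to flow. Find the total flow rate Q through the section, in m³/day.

Flow is parallel to layering, so each bed carries its own Darcy discharge and the transmissivities add.
Σ(K_i·b_i) = 21.3×10.5 + 410×4.82 + 0.202×5.31 = 2201 m²/day.
Hydraulic gradient i = 0.000685.
Q = Σ(K_i·b_i) · W · i = 2201 × 1630 × 0.0006850 = 2457 m³/day.

2460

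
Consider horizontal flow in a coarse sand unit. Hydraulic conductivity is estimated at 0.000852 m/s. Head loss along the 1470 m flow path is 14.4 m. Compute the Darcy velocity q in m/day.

Convert K: 0.000852 m/s × 86400 = 73.61 m/day.
Hydraulic gradient i = Δh / L = 14.4 / 1470 = 0.009796.
Specific discharge q = K · i = 73.61 × 0.009796 = 0.7211 m/day.

0.721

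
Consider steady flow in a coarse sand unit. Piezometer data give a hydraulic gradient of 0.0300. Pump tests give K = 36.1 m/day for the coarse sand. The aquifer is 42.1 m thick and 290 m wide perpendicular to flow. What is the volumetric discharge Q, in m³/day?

13200

Cross-sectional area A = 290 × 42.1 = 12209 m².
Hydraulic gradient i = 0.0300.
Darcy's law: Q = K · A · i = 36.10 × 12209 × 0.03000 = 13222 m³/day.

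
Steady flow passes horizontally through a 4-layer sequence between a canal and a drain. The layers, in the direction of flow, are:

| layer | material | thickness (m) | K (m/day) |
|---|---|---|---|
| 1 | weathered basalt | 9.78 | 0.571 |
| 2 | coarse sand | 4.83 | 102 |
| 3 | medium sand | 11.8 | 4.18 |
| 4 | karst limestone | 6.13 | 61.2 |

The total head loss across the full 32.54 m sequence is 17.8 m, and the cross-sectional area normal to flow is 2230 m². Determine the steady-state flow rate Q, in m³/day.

Flow is perpendicular to layering, so the layers act in series and the equivalent K is the thickness-weighted harmonic mean.
Total thickness L = 9.78 + 4.83 + 11.8 + 6.13 = 32.54 m.
Σ(b_i/K_i) = 9.78/0.571 + 4.83/102 + 11.8/4.18 + 6.13/61.2 = 20.10 d.
K_eq = L / Σ(b_i/K_i) = 32.54 / 20.10 = 1.619 m/day.
Q = K_eq · A · (Δh/L) = 1.619 × 2230 × (17.8/32.54) = 1975 m³/day.

1970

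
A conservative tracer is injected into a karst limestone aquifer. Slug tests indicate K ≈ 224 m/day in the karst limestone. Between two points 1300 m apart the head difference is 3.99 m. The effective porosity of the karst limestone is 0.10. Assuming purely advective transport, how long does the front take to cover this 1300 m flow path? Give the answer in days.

Hydraulic gradient i = Δh / L = 3.99 / 1300 = 0.003069.
Darcy flux q = K · i = 224.0 × 0.003069 = 0.6875 m/day.
Seepage velocity v = q / n_e = 0.6875 / 0.10 = 6.875 m/day.
Travel time t = L / v = 1300 / 6.875 = 189.1 days.

189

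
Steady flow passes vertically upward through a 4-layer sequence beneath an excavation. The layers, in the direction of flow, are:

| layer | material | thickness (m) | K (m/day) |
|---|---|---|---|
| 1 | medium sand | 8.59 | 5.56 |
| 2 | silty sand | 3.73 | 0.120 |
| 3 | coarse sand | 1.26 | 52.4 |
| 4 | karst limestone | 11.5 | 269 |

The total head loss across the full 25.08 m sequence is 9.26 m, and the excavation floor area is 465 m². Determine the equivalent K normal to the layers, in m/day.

0.767

Flow is perpendicular to layering, so the layers act in series and the equivalent K is the thickness-weighted harmonic mean.
Total thickness L = 8.59 + 3.73 + 1.26 + 11.5 = 25.08 m.
Σ(b_i/K_i) = 8.59/5.56 + 3.73/0.120 + 1.26/52.4 + 11.5/269 = 32.70 d.
K_eq = L / Σ(b_i/K_i) = 25.08 / 32.70 = 0.7671 m/day.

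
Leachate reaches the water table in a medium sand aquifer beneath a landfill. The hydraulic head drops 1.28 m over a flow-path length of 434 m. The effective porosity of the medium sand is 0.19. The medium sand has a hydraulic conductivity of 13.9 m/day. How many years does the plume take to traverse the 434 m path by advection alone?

5.51

Hydraulic gradient i = Δh / L = 1.28 / 434 = 0.002949.
Darcy flux q = K · i = 13.90 × 0.002949 = 0.04100 m/day.
Seepage velocity v = q / n_e = 0.04100 / 0.19 = 0.2158 m/day.
Travel time t = L / v = 434 / 0.2158 = 2011 days = 5.507 years.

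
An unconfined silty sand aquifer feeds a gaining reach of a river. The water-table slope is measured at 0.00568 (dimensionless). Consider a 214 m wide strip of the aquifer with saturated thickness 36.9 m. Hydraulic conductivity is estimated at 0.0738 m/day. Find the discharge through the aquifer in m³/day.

3.31

Cross-sectional area A = 214 × 36.9 = 7897 m².
Hydraulic gradient i = 0.00568.
Darcy's law: Q = K · A · i = 0.07380 × 7897 × 0.005680 = 3.310 m³/day.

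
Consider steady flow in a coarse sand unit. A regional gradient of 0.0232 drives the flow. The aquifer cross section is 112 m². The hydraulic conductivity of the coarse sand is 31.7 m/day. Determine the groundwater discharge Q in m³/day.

Hydraulic gradient i = 0.0232.
Darcy's law: Q = K · A · i = 31.70 × 112.0 × 0.02320 = 82.37 m³/day.

82.4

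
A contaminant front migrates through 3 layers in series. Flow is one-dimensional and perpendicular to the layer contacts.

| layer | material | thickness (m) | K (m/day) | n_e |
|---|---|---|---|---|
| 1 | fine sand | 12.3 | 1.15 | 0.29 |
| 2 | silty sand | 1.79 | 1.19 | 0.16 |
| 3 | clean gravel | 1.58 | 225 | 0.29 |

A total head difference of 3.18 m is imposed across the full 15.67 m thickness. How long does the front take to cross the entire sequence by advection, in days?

16.6

With flow normal to the layers, continuity requires the same specific discharge q through every layer.
Σ(b_i/K_i) = 12.3/1.15 + 1.79/1.19 + 1.58/225 = 12.21 d.
q = Δh / Σ(b_i/K_i) = 3.18 / 12.21 = 0.2605 m/day.
In each layer the seepage velocity is v_i = q/n_i, so the layer transit time is t_i = b_i·n_i / q:
  layer 1 (fine sand): t_1 = 12.3 × 0.29 / 0.2605 = 13.69 d
  layer 2 (silty sand): t_2 = 1.79 × 0.16 / 0.2605 = 1.099 d
  layer 3 (clean gravel): t_3 = 1.58 × 0.29 / 0.2605 = 1.759 d
Total t = Σ t_i = 16.55 days.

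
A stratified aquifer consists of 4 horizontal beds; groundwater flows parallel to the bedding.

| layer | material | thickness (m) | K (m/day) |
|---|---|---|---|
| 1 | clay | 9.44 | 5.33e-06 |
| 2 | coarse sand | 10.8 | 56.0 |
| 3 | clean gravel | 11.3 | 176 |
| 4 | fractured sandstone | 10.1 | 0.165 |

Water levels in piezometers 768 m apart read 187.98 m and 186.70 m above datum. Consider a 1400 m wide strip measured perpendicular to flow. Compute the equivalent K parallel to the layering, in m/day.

62.3

Flow is parallel to layering, so each bed carries its own Darcy discharge and the transmissivities add.
Σ(K_i·b_i) = 5.33e-06×9.44 + 56.0×10.8 + 176×11.3 + 0.165×10.1 = 2595 m²/day.
Total thickness b = 41.64 m, so K_eq = Σ(K_i·b_i)/b = 62.33 m/day.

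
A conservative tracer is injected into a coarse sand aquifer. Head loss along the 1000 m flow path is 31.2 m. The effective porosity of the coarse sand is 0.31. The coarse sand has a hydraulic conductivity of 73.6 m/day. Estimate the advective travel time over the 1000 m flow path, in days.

135

Hydraulic gradient i = Δh / L = 31.2 / 1000 = 0.03120.
Darcy flux q = K · i = 73.60 × 0.03120 = 2.296 m/day.
Seepage velocity v = q / n_e = 2.296 / 0.31 = 7.407 m/day.
Travel time t = L / v = 1000 / 7.407 = 135.0 days.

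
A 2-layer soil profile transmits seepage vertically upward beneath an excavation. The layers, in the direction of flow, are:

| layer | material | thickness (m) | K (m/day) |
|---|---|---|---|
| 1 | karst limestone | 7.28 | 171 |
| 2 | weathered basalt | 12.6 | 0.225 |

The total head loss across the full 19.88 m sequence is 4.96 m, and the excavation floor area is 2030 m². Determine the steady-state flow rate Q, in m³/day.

180

Flow is perpendicular to layering, so the layers act in series and the equivalent K is the thickness-weighted harmonic mean.
Total thickness L = 7.28 + 12.6 = 19.88 m.
Σ(b_i/K_i) = 7.28/171 + 12.6/0.225 = 56.04 d.
K_eq = L / Σ(b_i/K_i) = 19.88 / 56.04 = 0.3547 m/day.
Q = K_eq · A · (Δh/L) = 0.3547 × 2030 × (4.96/19.88) = 179.7 m³/day.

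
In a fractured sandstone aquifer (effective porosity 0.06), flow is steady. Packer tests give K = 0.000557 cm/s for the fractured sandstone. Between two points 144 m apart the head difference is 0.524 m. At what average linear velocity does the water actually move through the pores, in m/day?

0.0292

Convert K: 0.000557 cm/s × 864 = 0.4812 m/day.
Hydraulic gradient i = Δh / L = 0.524 / 144 = 0.003639.
Darcy flux q = K · i = 0.4812 × 0.003639 = 0.001751 m/day.
Seepage velocity v = q / n_e = 0.001751 / 0.06 = 0.02919 m/day.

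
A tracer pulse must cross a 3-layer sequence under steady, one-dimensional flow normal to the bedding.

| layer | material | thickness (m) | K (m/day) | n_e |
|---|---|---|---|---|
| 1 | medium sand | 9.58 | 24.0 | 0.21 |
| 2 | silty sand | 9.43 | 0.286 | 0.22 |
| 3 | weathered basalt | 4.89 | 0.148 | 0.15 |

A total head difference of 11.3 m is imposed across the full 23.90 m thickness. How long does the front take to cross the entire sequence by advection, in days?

With flow normal to the layers, continuity requires the same specific discharge q through every layer.
Σ(b_i/K_i) = 9.58/24.0 + 9.43/0.286 + 4.89/0.148 = 66.41 d.
q = Δh / Σ(b_i/K_i) = 11.3 / 66.41 = 0.1702 m/day.
In each layer the seepage velocity is v_i = q/n_i, so the layer transit time is t_i = b_i·n_i / q:
  layer 1 (medium sand): t_1 = 9.58 × 0.21 / 0.1702 = 11.82 d
  layer 2 (silty sand): t_2 = 9.43 × 0.22 / 0.1702 = 12.19 d
  layer 3 (weathered basalt): t_3 = 4.89 × 0.15 / 0.1702 = 4.311 d
Total t = Σ t_i = 28.33 days.

28.3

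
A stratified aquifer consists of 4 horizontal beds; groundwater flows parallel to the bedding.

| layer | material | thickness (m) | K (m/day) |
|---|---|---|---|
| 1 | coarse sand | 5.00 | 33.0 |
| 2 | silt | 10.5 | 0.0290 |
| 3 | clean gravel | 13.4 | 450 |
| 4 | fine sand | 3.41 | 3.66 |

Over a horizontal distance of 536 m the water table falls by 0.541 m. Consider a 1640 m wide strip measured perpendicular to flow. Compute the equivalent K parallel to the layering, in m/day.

Flow is parallel to layering, so each bed carries its own Darcy discharge and the transmissivities add.
Σ(K_i·b_i) = 33.0×5.00 + 0.0290×10.5 + 450×13.4 + 3.66×3.41 = 6208 m²/day.
Total thickness b = 32.31 m, so K_eq = Σ(K_i·b_i)/b = 192.1 m/day.

192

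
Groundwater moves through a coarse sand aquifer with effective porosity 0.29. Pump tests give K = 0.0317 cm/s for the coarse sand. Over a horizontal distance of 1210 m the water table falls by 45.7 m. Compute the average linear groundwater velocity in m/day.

Convert K: 0.0317 cm/s × 864 = 27.39 m/day.
Hydraulic gradient i = Δh / L = 45.7 / 1210 = 0.03777.
Darcy flux q = K · i = 27.39 × 0.03777 = 1.034 m/day.
Seepage velocity v = q / n_e = 1.034 / 0.29 = 3.567 m/day.

3.57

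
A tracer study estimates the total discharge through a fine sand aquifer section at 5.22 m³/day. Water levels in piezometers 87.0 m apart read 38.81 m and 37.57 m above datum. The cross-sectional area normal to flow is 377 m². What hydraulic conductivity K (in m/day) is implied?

Hydraulic gradient i = (38.81 − 37.57) / 87.0 = 1.24 / 87.0 = 0.01425.
From Q = K·A·i, K = Q / (A·i) = 5.22 / (377.0 × 0.01425) = 0.9715 m/day.

0.971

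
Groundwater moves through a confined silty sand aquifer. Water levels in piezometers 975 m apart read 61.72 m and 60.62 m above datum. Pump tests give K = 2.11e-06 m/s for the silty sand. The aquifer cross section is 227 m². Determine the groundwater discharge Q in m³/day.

0.0467

Convert K: 2.11e-06 m/s × 86400 = 0.1823 m/day.
Hydraulic gradient i = (61.72 − 60.62) / 975 = 1.1 / 975 = 0.001128.
Darcy's law: Q = K · A · i = 0.1823 × 227.0 × 0.001128 = 0.04669 m³/day.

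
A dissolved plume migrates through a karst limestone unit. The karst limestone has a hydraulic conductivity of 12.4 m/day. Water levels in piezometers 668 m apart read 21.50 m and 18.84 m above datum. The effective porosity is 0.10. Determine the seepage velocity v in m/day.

Hydraulic gradient i = (21.50 − 18.84) / 668 = 2.66 / 668 = 0.003982.
Darcy flux q = K · i = 12.40 × 0.003982 = 0.04938 m/day.
Seepage velocity v = q / n_e = 0.04938 / 0.10 = 0.4938 m/day.

0.494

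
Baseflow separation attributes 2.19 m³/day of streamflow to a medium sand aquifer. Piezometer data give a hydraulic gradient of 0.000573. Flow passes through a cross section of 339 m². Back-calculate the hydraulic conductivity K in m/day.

Hydraulic gradient i = 0.000573.
From Q = K·A·i, K = Q / (A·i) = 2.19 / (339.0 × 0.0005730) = 11.27 m/day.

11.3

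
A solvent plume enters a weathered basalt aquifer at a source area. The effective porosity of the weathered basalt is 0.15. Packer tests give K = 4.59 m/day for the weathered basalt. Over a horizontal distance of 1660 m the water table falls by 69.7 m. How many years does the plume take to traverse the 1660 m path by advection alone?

Hydraulic gradient i = Δh / L = 69.7 / 1660 = 0.04199.
Darcy flux q = K · i = 4.590 × 0.04199 = 0.1927 m/day.
Seepage velocity v = q / n_e = 0.1927 / 0.15 = 1.285 m/day.
Travel time t = L / v = 1660 / 1.285 = 1292 days = 3.537 years.

3.54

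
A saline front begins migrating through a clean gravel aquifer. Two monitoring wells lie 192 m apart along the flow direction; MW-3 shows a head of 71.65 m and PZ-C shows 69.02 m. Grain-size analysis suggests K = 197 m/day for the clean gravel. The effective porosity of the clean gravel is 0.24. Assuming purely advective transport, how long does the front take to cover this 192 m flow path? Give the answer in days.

Hydraulic gradient i = (71.65 − 69.02) / 192 = 2.63 / 192 = 0.01370.
Darcy flux q = K · i = 197.0 × 0.01370 = 2.698 m/day.
Seepage velocity v = q / n_e = 2.698 / 0.24 = 11.24 m/day.
Travel time t = L / v = 192 / 11.24 = 17.08 days.

17.1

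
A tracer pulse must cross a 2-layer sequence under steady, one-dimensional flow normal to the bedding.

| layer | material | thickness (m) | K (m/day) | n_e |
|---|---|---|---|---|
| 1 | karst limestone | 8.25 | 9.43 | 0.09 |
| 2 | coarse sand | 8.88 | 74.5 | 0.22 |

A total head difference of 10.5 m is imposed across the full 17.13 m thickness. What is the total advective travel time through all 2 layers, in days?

With flow normal to the layers, continuity requires the same specific discharge q through every layer.
Σ(b_i/K_i) = 8.25/9.43 + 8.88/74.5 = 0.9941 d.
q = Δh / Σ(b_i/K_i) = 10.5 / 0.9941 = 10.56 m/day.
In each layer the seepage velocity is v_i = q/n_i, so the layer transit time is t_i = b_i·n_i / q:
  layer 1 (karst limestone): t_1 = 8.25 × 0.09 / 10.56 = 0.07029 d
  layer 2 (coarse sand): t_2 = 8.88 × 0.22 / 10.56 = 0.1850 d
Total t = Σ t_i = 0.2552 days.

0.255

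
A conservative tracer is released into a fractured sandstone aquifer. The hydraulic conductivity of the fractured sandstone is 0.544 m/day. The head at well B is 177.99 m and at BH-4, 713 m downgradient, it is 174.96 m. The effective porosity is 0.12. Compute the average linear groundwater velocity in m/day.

0.0193

Hydraulic gradient i = (177.99 − 174.96) / 713 = 3.03 / 713 = 0.004250.
Darcy flux q = K · i = 0.5440 × 0.004250 = 0.002312 m/day.
Seepage velocity v = q / n_e = 0.002312 / 0.12 = 0.01927 m/day.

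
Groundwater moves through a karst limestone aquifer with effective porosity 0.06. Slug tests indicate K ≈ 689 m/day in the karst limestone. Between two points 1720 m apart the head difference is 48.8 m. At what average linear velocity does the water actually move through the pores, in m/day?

Hydraulic gradient i = Δh / L = 48.8 / 1720 = 0.02837.
Darcy flux q = K · i = 689.0 × 0.02837 = 19.55 m/day.
Seepage velocity v = q / n_e = 19.55 / 0.06 = 325.8 m/day.

326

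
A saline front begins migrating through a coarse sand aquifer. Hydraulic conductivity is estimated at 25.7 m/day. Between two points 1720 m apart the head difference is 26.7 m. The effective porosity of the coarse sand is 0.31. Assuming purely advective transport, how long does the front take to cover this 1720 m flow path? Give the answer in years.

Hydraulic gradient i = Δh / L = 26.7 / 1720 = 0.01552.
Darcy flux q = K · i = 25.70 × 0.01552 = 0.3989 m/day.
Seepage velocity v = q / n_e = 0.3989 / 0.31 = 1.287 m/day.
Travel time t = L / v = 1720 / 1.287 = 1337 days = 3.659 years.

3.66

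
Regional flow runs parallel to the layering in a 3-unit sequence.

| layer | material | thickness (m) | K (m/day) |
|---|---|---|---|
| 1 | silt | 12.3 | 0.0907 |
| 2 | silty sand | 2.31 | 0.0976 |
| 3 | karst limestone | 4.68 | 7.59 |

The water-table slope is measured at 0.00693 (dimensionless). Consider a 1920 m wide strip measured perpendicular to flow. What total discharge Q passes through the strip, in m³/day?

Flow is parallel to layering, so each bed carries its own Darcy discharge and the transmissivities add.
Σ(K_i·b_i) = 0.0907×12.3 + 0.0976×2.31 + 7.59×4.68 = 36.86 m²/day.
Hydraulic gradient i = 0.00693.
Q = Σ(K_i·b_i) · W · i = 36.86 × 1920 × 0.006930 = 490.5 m³/day.

490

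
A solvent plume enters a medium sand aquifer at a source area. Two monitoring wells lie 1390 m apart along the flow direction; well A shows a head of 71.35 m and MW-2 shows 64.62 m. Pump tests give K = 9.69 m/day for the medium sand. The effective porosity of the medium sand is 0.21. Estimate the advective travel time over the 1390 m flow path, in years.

17.0

Hydraulic gradient i = (71.35 − 64.62) / 1390 = 6.73 / 1390 = 0.004842.
Darcy flux q = K · i = 9.690 × 0.004842 = 0.04692 m/day.
Seepage velocity v = q / n_e = 0.04692 / 0.21 = 0.2234 m/day.
Travel time t = L / v = 1390 / 0.2234 = 6222 days = 17.03 years.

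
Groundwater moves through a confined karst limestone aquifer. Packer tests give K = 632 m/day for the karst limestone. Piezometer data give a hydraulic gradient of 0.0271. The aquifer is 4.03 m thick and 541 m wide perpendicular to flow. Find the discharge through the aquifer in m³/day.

Cross-sectional area A = 541 × 4.03 = 2180 m².
Hydraulic gradient i = 0.0271.
Darcy's law: Q = K · A · i = 632.0 × 2180 × 0.02710 = 37341 m³/day.

37300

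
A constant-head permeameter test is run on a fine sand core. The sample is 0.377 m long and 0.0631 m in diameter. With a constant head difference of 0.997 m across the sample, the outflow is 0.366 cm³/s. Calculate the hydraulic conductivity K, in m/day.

3.82

Cross-sectional area A = π·(d/2)² = π × (0.0631/2)² = 0.003127 m².
Convert discharge: 0.366 cm³/s = 3.660e-07 m³/s.
Darcy's law rearranged: K = Q·L / (A·Δh) = 3.660e-07 × 0.377 / (0.003127 × 0.997) = 4.426e-05 m/s = 3.824 m/day.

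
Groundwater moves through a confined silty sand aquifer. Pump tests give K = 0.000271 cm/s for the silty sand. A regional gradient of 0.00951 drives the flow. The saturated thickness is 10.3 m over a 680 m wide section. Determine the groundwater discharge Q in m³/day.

Convert K: 0.000271 cm/s × 864 = 0.2341 m/day.
Cross-sectional area A = 680 × 10.3 = 7004 m².
Hydraulic gradient i = 0.00951.
Darcy's law: Q = K · A · i = 0.2341 × 7004 × 0.009510 = 15.60 m³/day.

15.6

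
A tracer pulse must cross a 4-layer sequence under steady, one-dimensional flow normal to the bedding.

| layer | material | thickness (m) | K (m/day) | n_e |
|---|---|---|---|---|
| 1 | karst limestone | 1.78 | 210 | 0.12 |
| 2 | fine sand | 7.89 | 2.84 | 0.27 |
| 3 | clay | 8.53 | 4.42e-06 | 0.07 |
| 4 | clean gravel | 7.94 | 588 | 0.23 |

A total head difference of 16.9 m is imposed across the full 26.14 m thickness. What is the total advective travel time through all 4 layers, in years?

With flow normal to the layers, continuity requires the same specific discharge q through every layer.
Σ(b_i/K_i) = 1.78/210 + 7.89/2.84 + 8.53/4.42e-06 + 7.94/588 = 1.930e+06 d.
q = Δh / Σ(b_i/K_i) = 16.9 / 1.930e+06 = 8.757e-06 m/day.
In each layer the seepage velocity is v_i = q/n_i, so the layer transit time is t_i = b_i·n_i / q:
  layer 1 (karst limestone): t_1 = 1.78 × 0.12 / 8.757e-06 = 24392 d
  layer 2 (fine sand): t_2 = 7.89 × 0.27 / 8.757e-06 = 2.433e+05 d
  layer 3 (clay): t_3 = 8.53 × 0.07 / 8.757e-06 = 68185 d
  layer 4 (clean gravel): t_4 = 7.94 × 0.23 / 8.757e-06 = 2.085e+05 d
Total t = Σ t_i = 5.444e+05 days = 1490 years.

1490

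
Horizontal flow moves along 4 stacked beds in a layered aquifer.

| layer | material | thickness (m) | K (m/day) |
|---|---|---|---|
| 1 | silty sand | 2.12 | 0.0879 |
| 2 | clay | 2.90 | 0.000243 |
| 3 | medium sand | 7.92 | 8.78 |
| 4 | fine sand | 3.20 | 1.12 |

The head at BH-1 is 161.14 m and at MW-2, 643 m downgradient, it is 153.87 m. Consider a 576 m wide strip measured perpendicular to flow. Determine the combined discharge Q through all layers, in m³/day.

Flow is parallel to layering, so each bed carries its own Darcy discharge and the transmissivities add.
Σ(K_i·b_i) = 0.0879×2.12 + 0.000243×2.90 + 8.78×7.92 + 1.12×3.20 = 73.31 m²/day.
Hydraulic gradient i = (161.14 − 153.87) / 643 = 7.27 / 643 = 0.01131.
Q = Σ(K_i·b_i) · W · i = 73.31 × 576 × 0.01131 = 477.4 m³/day.

477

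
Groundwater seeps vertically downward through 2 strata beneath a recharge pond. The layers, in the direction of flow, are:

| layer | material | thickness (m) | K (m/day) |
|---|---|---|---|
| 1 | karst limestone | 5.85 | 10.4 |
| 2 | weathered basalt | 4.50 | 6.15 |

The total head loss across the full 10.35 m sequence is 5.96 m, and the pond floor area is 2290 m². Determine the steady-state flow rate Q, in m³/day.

10500

Flow is perpendicular to layering, so the layers act in series and the equivalent K is the thickness-weighted harmonic mean.
Total thickness L = 5.85 + 4.50 = 10.35 m.
Σ(b_i/K_i) = 5.85/10.4 + 4.50/6.15 = 1.294 d.
K_eq = L / Σ(b_i/K_i) = 10.35 / 1.294 = 7.997 m/day.
Q = K_eq · A · (Δh/L) = 7.997 × 2290 × (5.96/10.35) = 10546 m³/day.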